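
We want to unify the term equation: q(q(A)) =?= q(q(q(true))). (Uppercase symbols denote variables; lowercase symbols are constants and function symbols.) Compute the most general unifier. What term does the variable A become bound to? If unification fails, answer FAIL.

q(true)

Decompose q/1: q(A) =?= q(q(true)).
Decompose q/1: A =?= q(true).
Bind A := q(true).
MGU = { A -> q(true) }, so A -> q(true).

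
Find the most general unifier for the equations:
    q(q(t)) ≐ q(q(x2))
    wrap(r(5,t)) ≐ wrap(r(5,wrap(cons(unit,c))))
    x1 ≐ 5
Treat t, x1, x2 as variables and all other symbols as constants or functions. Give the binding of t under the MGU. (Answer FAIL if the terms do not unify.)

wrap(cons(unit,c))

Decompose q/1: q(t) ≐ q(x2).
Decompose q/1: t ≐ x2.
Bind t := x2; substituting into the one remaining equation that mentions t gives: wrap(r(5,x2)) ≐ wrap(r(5,wrap(cons(unit,c)))).
Decompose wrap/1: r(5,x2) ≐ r(5,wrap(cons(unit,c))).
Decompose r/2: 5 ≐ 5,  x2 ≐ wrap(cons(unit,c)).
Delete trivial equation 5 ≐ 5.
Bind x2 := wrap(cons(unit,c)); no other remaining equation mentions x2. Substituting into the earlier binding gives t := wrap(cons(unit,c)).
Bind x1 := 5.
MGU = { t := wrap(cons(unit,c)), x2 := wrap(cons(unit,c)), x1 := 5 }, so t := wrap(cons(unit,c)).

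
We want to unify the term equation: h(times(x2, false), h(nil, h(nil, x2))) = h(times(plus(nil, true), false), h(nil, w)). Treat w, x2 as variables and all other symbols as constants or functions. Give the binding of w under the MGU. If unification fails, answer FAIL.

h(nil, plus(nil, true))

Decompose h/2: times(x2, false) = times(plus(nil, true), false),  h(nil, h(nil, x2)) = h(nil, w).
Decompose times/2: x2 = plus(nil, true),  false = false.
Bind x2 := plus(nil, true); substituting into the one remaining equation that mentions x2 gives: h(nil, h(nil, plus(nil, true))) = h(nil, w).
Delete trivial equation false = false.
Decompose h/2: nil = nil,  h(nil, plus(nil, true)) = w.
Delete trivial equation nil = nil.
Bind w := h(nil, plus(nil, true)).
MGU = { x2 -> plus(nil, true), w -> h(nil, plus(nil, true)) }, so w -> h(nil, plus(nil, true)).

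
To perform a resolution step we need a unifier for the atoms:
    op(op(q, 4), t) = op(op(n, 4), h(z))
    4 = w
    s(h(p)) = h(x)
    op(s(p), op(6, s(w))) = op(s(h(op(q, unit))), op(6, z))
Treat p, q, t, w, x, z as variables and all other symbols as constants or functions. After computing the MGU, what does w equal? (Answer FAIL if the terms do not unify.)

Decompose op/2: op(q, 4) = op(n, 4),  t = h(z).
Decompose op/2: q = n,  4 = 4.
Bind q := n; substituting into the one remaining equation that mentions q gives: op(s(p), op(6, s(w))) = op(s(h(op(n, unit))), op(6, z)).
Delete trivial equation 4 = 4.
Bind t := h(z); no other remaining equation mentions t.
Bind w := 4; substituting into the one remaining equation that mentions w gives: op(s(p), op(6, s(4))) = op(s(h(op(n, unit))), op(6, z)).
Clash: head symbols differ (s/1 vs h/1); no unifier exists.

FAIL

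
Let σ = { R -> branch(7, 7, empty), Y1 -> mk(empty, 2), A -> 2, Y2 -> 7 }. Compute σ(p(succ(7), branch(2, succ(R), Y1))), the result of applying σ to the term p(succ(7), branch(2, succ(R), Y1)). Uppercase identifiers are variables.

Replace each occurrence of R with branch(7, 7, empty).
Replace each occurrence of Y1 with mk(empty, 2).
Result: p(succ(7), branch(2, succ(branch(7, 7, empty)), mk(empty, 2))).

p(succ(7), branch(2, succ(branch(7, 7, empty)), mk(empty, 2)))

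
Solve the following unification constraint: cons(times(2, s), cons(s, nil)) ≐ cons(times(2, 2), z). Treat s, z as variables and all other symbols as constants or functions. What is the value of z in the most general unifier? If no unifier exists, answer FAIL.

Decompose cons/2: times(2, s) ≐ times(2, 2),  cons(s, nil) ≐ z.
Decompose times/2: 2 ≐ 2,  s ≐ 2.
Delete trivial equation 2 ≐ 2.
Bind s := 2; substituting into the remaining equation gives: cons(2, nil) ≐ z.
Bind z := cons(2, nil).
MGU = { s -> 2, z -> cons(2, nil) }, so z -> cons(2, nil).

cons(2, nil)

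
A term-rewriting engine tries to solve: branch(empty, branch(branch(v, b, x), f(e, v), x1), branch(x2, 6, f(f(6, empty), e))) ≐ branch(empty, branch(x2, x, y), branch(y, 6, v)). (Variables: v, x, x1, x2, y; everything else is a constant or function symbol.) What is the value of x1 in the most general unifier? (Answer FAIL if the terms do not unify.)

branch(f(f(6, empty), e), b, f(e, f(f(6, empty), e)))

Decompose branch/3: empty ≐ empty,  branch(branch(v, b, x), f(e, v), x1) ≐ branch(x2, x, y),  branch(x2, 6, f(f(6, empty), e)) ≐ branch(y, 6, v).
Delete trivial equation empty ≐ empty.
Decompose branch/3: branch(v, b, x) ≐ x2,  f(e, v) ≐ x,  x1 ≐ y.
Bind x2 := branch(v, b, x); substituting into the one remaining equation that mentions x2 gives: branch(branch(v, b, x), 6, f(f(6, empty), e)) ≐ branch(y, 6, v).
Bind x := f(e, v); substituting into the one remaining equation that mentions x gives: branch(branch(v, b, f(e, v)), 6, f(f(6, empty), e)) ≐ branch(y, 6, v). Substituting into the earlier binding gives x2 := branch(v, b, f(e, v)).
Bind x1 := y; no other remaining equation mentions x1.
Decompose branch/3: branch(v, b, f(e, v)) ≐ y,  6 ≐ 6,  f(f(6, empty), e) ≐ v.
Bind y := branch(v, b, f(e, v)); no other remaining equation mentions y. Substituting into the earlier binding gives x1 := branch(v, b, f(e, v)).
Delete trivial equation 6 ≐ 6.
Bind v := f(f(6, empty), e). Substituting into the earlier bindings gives x2 := branch(f(f(6, empty), e), b, f(e, f(f(6, empty), e))), x := f(e, f(f(6, empty), e)), x1 := branch(f(f(6, empty), e), b, f(e, f(f(6, empty), e))), y := branch(f(f(6, empty), e), b, f(e, f(f(6, empty), e))).
MGU = { x2 ↦ branch(f(f(6, empty), e), b, f(e, f(f(6, empty), e))), x ↦ f(e, f(f(6, empty), e)), x1 ↦ branch(f(f(6, empty), e), b, f(e, f(f(6, empty), e))), y ↦ branch(f(f(6, empty), e), b, f(e, f(f(6, empty), e))), v ↦ f(f(6, empty), e) }, so x1 ↦ branch(f(f(6, empty), e), b, f(e, f(f(6, empty), e))).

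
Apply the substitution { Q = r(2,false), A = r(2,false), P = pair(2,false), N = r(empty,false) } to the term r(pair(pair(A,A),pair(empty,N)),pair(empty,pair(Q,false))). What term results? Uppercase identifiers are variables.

Replace each occurrence of Q with r(2,false).
Replace each occurrence of A with r(2,false).
Replace each occurrence of N with r(empty,false).
Result: r(pair(pair(r(2,false),r(2,false)),pair(empty,r(empty,false))),pair(empty,pair(r(2,false),false))).

r(pair(pair(r(2,false),r(2,false)),pair(empty,r(empty,false))),pair(empty,pair(r(2,false),false)))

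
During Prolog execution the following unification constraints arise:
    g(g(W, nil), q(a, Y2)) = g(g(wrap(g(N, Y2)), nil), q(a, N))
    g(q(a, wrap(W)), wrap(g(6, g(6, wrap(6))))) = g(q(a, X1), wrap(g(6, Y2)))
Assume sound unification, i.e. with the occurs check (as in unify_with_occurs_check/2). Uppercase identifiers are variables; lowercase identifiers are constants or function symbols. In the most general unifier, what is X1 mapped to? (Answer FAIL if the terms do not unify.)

Decompose g/2: g(W, nil) = g(wrap(g(N, Y2)), nil),  q(a, Y2) = q(a, N).
Decompose g/2: W = wrap(g(N, Y2)),  nil = nil.
Bind W := wrap(g(N, Y2)); substituting into the one remaining equation that mentions W gives: g(q(a, wrap(wrap(g(N, Y2)))), wrap(g(6, g(6, wrap(6))))) = g(q(a, X1), wrap(g(6, Y2))).
Delete trivial equation nil = nil.
Decompose q/2: a = a,  Y2 = N.
Delete trivial equation a = a.
Bind Y2 := N; substituting into the remaining equation gives: g(q(a, wrap(wrap(g(N, N)))), wrap(g(6, g(6, wrap(6))))) = g(q(a, X1), wrap(g(6, N))). Substituting into the earlier binding gives W := wrap(g(N, N)).
Decompose g/2: q(a, wrap(wrap(g(N, N)))) = q(a, X1),  wrap(g(6, g(6, wrap(6)))) = wrap(g(6, N)).
Decompose q/2: a = a,  wrap(wrap(g(N, N))) = X1.
Delete trivial equation a = a.
Bind X1 := wrap(wrap(g(N, N))); no other remaining equation mentions X1.
Decompose wrap/1: g(6, g(6, wrap(6))) = g(6, N).
Decompose g/2: 6 = 6,  g(6, wrap(6)) = N.
Delete trivial equation 6 = 6.
Bind N := g(6, wrap(6)). Substituting into the earlier bindings gives W := wrap(g(g(6, wrap(6)), g(6, wrap(6)))), Y2 := g(6, wrap(6)), X1 := wrap(wrap(g(g(6, wrap(6)), g(6, wrap(6))))).
MGU = { W = wrap(g(g(6, wrap(6)), g(6, wrap(6)))), Y2 = g(6, wrap(6)), X1 = wrap(wrap(g(g(6, wrap(6)), g(6, wrap(6))))), N = g(6, wrap(6)) }, so X1 = wrap(wrap(g(g(6, wrap(6)), g(6, wrap(6))))).

wrap(wrap(g(g(6, wrap(6)), g(6, wrap(6)))))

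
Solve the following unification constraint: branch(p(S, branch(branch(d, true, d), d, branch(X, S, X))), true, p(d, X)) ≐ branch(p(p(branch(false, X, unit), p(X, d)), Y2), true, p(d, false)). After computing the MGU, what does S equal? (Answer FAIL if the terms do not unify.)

Decompose branch/3: p(S, branch(branch(d, true, d), d, branch(X, S, X))) ≐ p(p(branch(false, X, unit), p(X, d)), Y2),  true ≐ true,  p(d, X) ≐ p(d, false).
Decompose p/2: S ≐ p(branch(false, X, unit), p(X, d)),  branch(branch(d, true, d), d, branch(X, S, X)) ≐ Y2.
Bind S := p(branch(false, X, unit), p(X, d)); substituting into the one remaining equation that mentions S gives: branch(branch(d, true, d), d, branch(X, p(branch(false, X, unit), p(X, d)), X)) ≐ Y2.
Bind Y2 := branch(branch(d, true, d), d, branch(X, p(branch(false, X, unit), p(X, d)), X)); no other remaining equation mentions Y2.
Delete trivial equation true ≐ true.
Decompose p/2: d ≐ d,  X ≐ false.
Delete trivial equation d ≐ d.
Bind X := false. Substituting into the earlier bindings gives S := p(branch(false, false, unit), p(false, d)), Y2 := branch(branch(d, true, d), d, branch(false, p(branch(false, false, unit), p(false, d)), false)).
MGU = { S ↦ p(branch(false, false, unit), p(false, d)), Y2 ↦ branch(branch(d, true, d), d, branch(false, p(branch(false, false, unit), p(false, d)), false)), X ↦ false }, so S ↦ p(branch(false, false, unit), p(false, d)).

p(branch(false, false, unit), p(false, d))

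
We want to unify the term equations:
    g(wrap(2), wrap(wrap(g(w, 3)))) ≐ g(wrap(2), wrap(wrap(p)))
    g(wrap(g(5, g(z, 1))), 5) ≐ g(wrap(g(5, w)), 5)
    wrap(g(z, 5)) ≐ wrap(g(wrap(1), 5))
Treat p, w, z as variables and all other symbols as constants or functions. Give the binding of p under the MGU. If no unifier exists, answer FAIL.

g(g(wrap(1), 1), 3)

Decompose g/2: wrap(2) ≐ wrap(2),  wrap(wrap(g(w, 3))) ≐ wrap(wrap(p)).
Delete trivial equation wrap(2) ≐ wrap(2).
Decompose wrap/1: wrap(g(w, 3)) ≐ wrap(p).
Decompose wrap/1: g(w, 3) ≐ p.
Bind p := g(w, 3); no other remaining equation mentions p.
Decompose g/2: wrap(g(5, g(z, 1))) ≐ wrap(g(5, w)),  5 ≐ 5.
Decompose wrap/1: g(5, g(z, 1)) ≐ g(5, w).
Decompose g/2: 5 ≐ 5,  g(z, 1) ≐ w.
Delete trivial equation 5 ≐ 5.
Bind w := g(z, 1); no other remaining equation mentions w. Substituting into the earlier binding gives p := g(g(z, 1), 3).
Delete trivial equation 5 ≐ 5.
Decompose wrap/1: g(z, 5) ≐ g(wrap(1), 5).
Decompose g/2: z ≐ wrap(1),  5 ≐ 5.
Bind z := wrap(1); no other remaining equation mentions z. Substituting into the earlier bindings gives p := g(g(wrap(1), 1), 3), w := g(wrap(1), 1).
Delete trivial equation 5 ≐ 5.
MGU = { p -> g(g(wrap(1), 1), 3), w -> g(wrap(1), 1), z -> wrap(1) }, so p -> g(g(wrap(1), 1), 3).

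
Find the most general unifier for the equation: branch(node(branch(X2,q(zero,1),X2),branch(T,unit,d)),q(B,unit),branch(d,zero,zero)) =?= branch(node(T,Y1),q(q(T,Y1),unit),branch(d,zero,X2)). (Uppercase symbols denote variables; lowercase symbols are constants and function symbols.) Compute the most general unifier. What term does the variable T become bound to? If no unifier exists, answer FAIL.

branch(zero,q(zero,1),zero)

Decompose branch/3: node(branch(X2,q(zero,1),X2),branch(T,unit,d)) =?= node(T,Y1),  q(B,unit) =?= q(q(T,Y1),unit),  branch(d,zero,zero) =?= branch(d,zero,X2).
Decompose node/2: branch(X2,q(zero,1),X2) =?= T,  branch(T,unit,d) =?= Y1.
Bind T := branch(X2,q(zero,1),X2); substituting into the 2 remaining equations that mention T gives: branch(branch(X2,q(zero,1),X2),unit,d) =?= Y1,  q(B,unit) =?= q(q(branch(X2,q(zero,1),X2),Y1),unit).
Bind Y1 := branch(branch(X2,q(zero,1),X2),unit,d); substituting into the one remaining equation that mentions Y1 gives: q(B,unit) =?= q(q(branch(X2,q(zero,1),X2),branch(branch(X2,q(zero,1),X2),unit,d)),unit).
Decompose q/2: B =?= q(branch(X2,q(zero,1),X2),branch(branch(X2,q(zero,1),X2),unit,d)),  unit =?= unit.
Bind B := q(branch(X2,q(zero,1),X2),branch(branch(X2,q(zero,1),X2),unit,d)); no other remaining equation mentions B.
Delete trivial equation unit =?= unit.
Decompose branch/3: d =?= d,  zero =?= zero,  zero =?= X2.
Delete trivial equation d =?= d.
Delete trivial equation zero =?= zero.
Bind X2 := zero. Substituting into the earlier bindings gives T := branch(zero,q(zero,1),zero), Y1 := branch(branch(zero,q(zero,1),zero),unit,d), B := q(branch(zero,q(zero,1),zero),branch(branch(zero,q(zero,1),zero),unit,d)).
MGU = { T ↦ branch(zero,q(zero,1),zero), Y1 ↦ branch(branch(zero,q(zero,1),zero),unit,d), B ↦ q(branch(zero,q(zero,1),zero),branch(branch(zero,q(zero,1),zero),unit,d)), X2 ↦ zero }, so T ↦ branch(zero,q(zero,1),zero).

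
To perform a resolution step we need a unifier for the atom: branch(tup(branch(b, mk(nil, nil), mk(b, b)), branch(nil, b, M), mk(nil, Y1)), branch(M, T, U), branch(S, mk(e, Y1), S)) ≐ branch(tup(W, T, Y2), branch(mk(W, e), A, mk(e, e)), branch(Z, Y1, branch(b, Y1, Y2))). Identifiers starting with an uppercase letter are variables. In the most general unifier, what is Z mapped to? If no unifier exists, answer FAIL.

Decompose branch/3: tup(branch(b, mk(nil, nil), mk(b, b)), branch(nil, b, M), mk(nil, Y1)) ≐ tup(W, T, Y2),  branch(M, T, U) ≐ branch(mk(W, e), A, mk(e, e)),  branch(S, mk(e, Y1), S) ≐ branch(Z, Y1, branch(b, Y1, Y2)).
Decompose tup/3: branch(b, mk(nil, nil), mk(b, b)) ≐ W,  branch(nil, b, M) ≐ T,  mk(nil, Y1) ≐ Y2.
Bind W := branch(b, mk(nil, nil), mk(b, b)); substituting into the one remaining equation that mentions W gives: branch(M, T, U) ≐ branch(mk(branch(b, mk(nil, nil), mk(b, b)), e), A, mk(e, e)).
Bind T := branch(nil, b, M); substituting into the one remaining equation that mentions T gives: branch(M, branch(nil, b, M), U) ≐ branch(mk(branch(b, mk(nil, nil), mk(b, b)), e), A, mk(e, e)).
Bind Y2 := mk(nil, Y1); substituting into the one remaining equation that mentions Y2 gives: branch(S, mk(e, Y1), S) ≐ branch(Z, Y1, branch(b, Y1, mk(nil, Y1))).
Decompose branch/3: M ≐ mk(branch(b, mk(nil, nil), mk(b, b)), e),  branch(nil, b, M) ≐ A,  U ≐ mk(e, e).
Bind M := mk(branch(b, mk(nil, nil), mk(b, b)), e); substituting into the one remaining equation that mentions M gives: branch(nil, b, mk(branch(b, mk(nil, nil), mk(b, b)), e)) ≐ A. Substituting into the earlier binding gives T := branch(nil, b, mk(branch(b, mk(nil, nil), mk(b, b)), e)).
Bind A := branch(nil, b, mk(branch(b, mk(nil, nil), mk(b, b)), e)); no other remaining equation mentions A.
Bind U := mk(e, e); no other remaining equation mentions U.
Decompose branch/3: S ≐ Z,  mk(e, Y1) ≐ Y1,  S ≐ branch(b, Y1, mk(nil, Y1)).
Bind S := Z; substituting into the one remaining equation that mentions S gives: Z ≐ branch(b, Y1, mk(nil, Y1)).
Occurs check fails: Y1 occurs in mk(e, Y1); the equation Y1 ≐ mk(e, Y1) has no finite solution.

FAIL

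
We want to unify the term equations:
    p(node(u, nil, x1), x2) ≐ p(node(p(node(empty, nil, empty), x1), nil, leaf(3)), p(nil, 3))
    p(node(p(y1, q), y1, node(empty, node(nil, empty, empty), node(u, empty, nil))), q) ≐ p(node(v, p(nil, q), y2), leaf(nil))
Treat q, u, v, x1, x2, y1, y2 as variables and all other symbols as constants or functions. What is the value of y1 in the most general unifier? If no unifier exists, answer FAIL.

Decompose p/2: node(u, nil, x1) ≐ node(p(node(empty, nil, empty), x1), nil, leaf(3)),  x2 ≐ p(nil, 3).
Decompose node/3: u ≐ p(node(empty, nil, empty), x1),  nil ≐ nil,  x1 ≐ leaf(3).
Bind u := p(node(empty, nil, empty), x1); substituting into the one remaining equation that mentions u gives: p(node(p(y1, q), y1, node(empty, node(nil, empty, empty), node(p(node(empty, nil, empty), x1), empty, nil))), q) ≐ p(node(v, p(nil, q), y2), leaf(nil)).
Delete trivial equation nil ≐ nil.
Bind x1 := leaf(3); substituting into the one remaining equation that mentions x1 gives: p(node(p(y1, q), y1, node(empty, node(nil, empty, empty), node(p(node(empty, nil, empty), leaf(3)), empty, nil))), q) ≐ p(node(v, p(nil, q), y2), leaf(nil)). Substituting into the earlier binding gives u := p(node(empty, nil, empty), leaf(3)).
Bind x2 := p(nil, 3); no other remaining equation mentions x2.
Decompose p/2: node(p(y1, q), y1, node(empty, node(nil, empty, empty), node(p(node(empty, nil, empty), leaf(3)), empty, nil))) ≐ node(v, p(nil, q), y2),  q ≐ leaf(nil).
Decompose node/3: p(y1, q) ≐ v,  y1 ≐ p(nil, q),  node(empty, node(nil, empty, empty), node(p(node(empty, nil, empty), leaf(3)), empty, nil)) ≐ y2.
Bind v := p(y1, q); no other remaining equation mentions v.
Bind y1 := p(nil, q); no other remaining equation mentions y1. Substituting into the earlier binding gives v := p(p(nil, q), q).
Bind y2 := node(empty, node(nil, empty, empty), node(p(node(empty, nil, empty), leaf(3)), empty, nil)); no other remaining equation mentions y2.
Bind q := leaf(nil). Substituting into the earlier bindings gives v := p(p(nil, leaf(nil)), leaf(nil)), y1 := p(nil, leaf(nil)).
MGU = { u := p(node(empty, nil, empty), leaf(3)), x1 := leaf(3), x2 := p(nil, 3), v := p(p(nil, leaf(nil)), leaf(nil)), y1 := p(nil, leaf(nil)), y2 := node(empty, node(nil, empty, empty), node(p(node(empty, nil, empty), leaf(3)), empty, nil)), q := leaf(nil) }, so y1 := p(nil, leaf(nil)).

p(nil, leaf(nil))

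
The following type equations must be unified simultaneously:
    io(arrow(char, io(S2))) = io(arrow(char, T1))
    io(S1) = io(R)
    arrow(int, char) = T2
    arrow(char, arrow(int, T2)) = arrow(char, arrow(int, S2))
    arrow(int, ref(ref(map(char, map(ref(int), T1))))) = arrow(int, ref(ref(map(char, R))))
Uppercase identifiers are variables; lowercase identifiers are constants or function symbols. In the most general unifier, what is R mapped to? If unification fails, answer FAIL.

Decompose io/1: arrow(char, io(S2)) = arrow(char, T1).
Decompose arrow/2: char = char,  io(S2) = T1.
Delete trivial equation char = char.
Bind T1 := io(S2); substituting into the one remaining equation that mentions T1 gives: arrow(int, ref(ref(map(char, map(ref(int), io(S2)))))) = arrow(int, ref(ref(map(char, R)))).
Decompose io/1: S1 = R.
Bind S1 := R; no other remaining equation mentions S1.
Bind T2 := arrow(int, char); substituting into the one remaining equation that mentions T2 gives: arrow(char, arrow(int, arrow(int, char))) = arrow(char, arrow(int, S2)).
Decompose arrow/2: char = char,  arrow(int, arrow(int, char)) = arrow(int, S2).
Delete trivial equation char = char.
Decompose arrow/2: int = int,  arrow(int, char) = S2.
Delete trivial equation int = int.
Bind S2 := arrow(int, char); substituting into the remaining equation gives: arrow(int, ref(ref(map(char, map(ref(int), io(arrow(int, char))))))) = arrow(int, ref(ref(map(char, R)))). Substituting into the earlier binding gives T1 := io(arrow(int, char)).
Decompose arrow/2: int = int,  ref(ref(map(char, map(ref(int), io(arrow(int, char)))))) = ref(ref(map(char, R))).
Delete trivial equation int = int.
Decompose ref/1: ref(map(char, map(ref(int), io(arrow(int, char))))) = ref(map(char, R)).
Decompose ref/1: map(char, map(ref(int), io(arrow(int, char)))) = map(char, R).
Decompose map/2: char = char,  map(ref(int), io(arrow(int, char))) = R.
Delete trivial equation char = char.
Bind R := map(ref(int), io(arrow(int, char))). Substituting into the earlier binding gives S1 := map(ref(int), io(arrow(int, char))).
MGU = { T1 -> io(arrow(int, char)), S1 -> map(ref(int), io(arrow(int, char))), T2 -> arrow(int, char), S2 -> arrow(int, char), R -> map(ref(int), io(arrow(int, char))) }, so R -> map(ref(int), io(arrow(int, char))).

map(ref(int), io(arrow(int, char)))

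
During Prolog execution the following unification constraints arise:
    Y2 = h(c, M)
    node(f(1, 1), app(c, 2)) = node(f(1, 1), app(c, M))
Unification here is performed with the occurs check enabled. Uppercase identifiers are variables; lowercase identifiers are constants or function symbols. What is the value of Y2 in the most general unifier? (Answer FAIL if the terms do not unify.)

Bind Y2 := h(c, M); no other remaining equation mentions Y2.
Decompose node/2: f(1, 1) = f(1, 1),  app(c, 2) = app(c, M).
Delete trivial equation f(1, 1) = f(1, 1).
Decompose app/2: c = c,  2 = M.
Delete trivial equation c = c.
Bind M := 2. Substituting into the earlier binding gives Y2 := h(c, 2).
MGU = { Y2 = h(c, 2), M = 2 }, so Y2 = h(c, 2).

h(c, 2)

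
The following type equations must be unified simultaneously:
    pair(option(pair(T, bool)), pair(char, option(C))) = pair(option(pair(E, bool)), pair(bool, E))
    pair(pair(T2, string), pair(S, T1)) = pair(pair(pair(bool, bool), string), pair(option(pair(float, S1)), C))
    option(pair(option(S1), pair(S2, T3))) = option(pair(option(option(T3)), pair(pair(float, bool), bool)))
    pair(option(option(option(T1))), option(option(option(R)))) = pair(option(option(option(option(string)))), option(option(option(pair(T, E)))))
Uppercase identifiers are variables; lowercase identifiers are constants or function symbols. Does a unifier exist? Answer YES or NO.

Decompose pair/2: option(pair(T, bool)) = option(pair(E, bool)),  pair(char, option(C)) = pair(bool, E).
Decompose option/1: pair(T, bool) = pair(E, bool).
Decompose pair/2: T = E,  bool = bool.
Bind T := E; substituting into the one remaining equation that mentions T gives: pair(option(option(option(T1))), option(option(option(R)))) = pair(option(option(option(option(string)))), option(option(option(pair(E, E))))).
Delete trivial equation bool = bool.
Decompose pair/2: char = bool,  option(C) = E.
Clash: constants char and bool differ; no unifier exists.

NO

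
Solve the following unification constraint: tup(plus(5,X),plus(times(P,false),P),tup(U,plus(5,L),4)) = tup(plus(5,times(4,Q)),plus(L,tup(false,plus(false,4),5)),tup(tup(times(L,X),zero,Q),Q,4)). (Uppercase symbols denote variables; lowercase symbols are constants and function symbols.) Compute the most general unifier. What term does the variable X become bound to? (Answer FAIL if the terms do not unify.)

Decompose tup/3: plus(5,X) = plus(5,times(4,Q)),  plus(times(P,false),P) = plus(L,tup(false,plus(false,4),5)),  tup(U,plus(5,L),4) = tup(tup(times(L,X),zero,Q),Q,4).
Decompose plus/2: 5 = 5,  X = times(4,Q).
Delete trivial equation 5 = 5.
Bind X := times(4,Q); substituting into the one remaining equation that mentions X gives: tup(U,plus(5,L),4) = tup(tup(times(L,times(4,Q)),zero,Q),Q,4).
Decompose plus/2: times(P,false) = L,  P = tup(false,plus(false,4),5).
Bind L := times(P,false); substituting into the one remaining equation that mentions L gives: tup(U,plus(5,times(P,false)),4) = tup(tup(times(times(P,false),times(4,Q)),zero,Q),Q,4).
Bind P := tup(false,plus(false,4),5); substituting into the remaining equation gives: tup(U,plus(5,times(tup(false,plus(false,4),5),false)),4) = tup(tup(times(times(tup(false,plus(false,4),5),false),times(4,Q)),zero,Q),Q,4). Substituting into the earlier binding gives L := times(tup(false,plus(false,4),5),false).
Decompose tup/3: U = tup(times(times(tup(false,plus(false,4),5),false),times(4,Q)),zero,Q),  plus(5,times(tup(false,plus(false,4),5),false)) = Q,  4 = 4.
Bind U := tup(times(times(tup(false,plus(false,4),5),false),times(4,Q)),zero,Q); no other remaining equation mentions U.
Bind Q := plus(5,times(tup(false,plus(false,4),5),false)); no other remaining equation mentions Q. Substituting into the earlier bindings gives X := times(4,plus(5,times(tup(false,plus(false,4),5),false))), U := tup(times(times(tup(false,plus(false,4),5),false),times(4,plus(5,times(tup(false,plus(false,4),5),false)))),zero,plus(5,times(tup(false,plus(false,4),5),false))).
Delete trivial equation 4 = 4.
MGU = { X ↦ times(4,plus(5,times(tup(false,plus(false,4),5),false))), L ↦ times(tup(false,plus(false,4),5),false), P ↦ tup(false,plus(false,4),5), U ↦ tup(times(times(tup(false,plus(false,4),5),false),times(4,plus(5,times(tup(false,plus(false,4),5),false)))),zero,plus(5,times(tup(false,plus(false,4),5),false))), Q ↦ plus(5,times(tup(false,plus(false,4),5),false)) }, so X ↦ times(4,plus(5,times(tup(false,plus(false,4),5),false))).

times(4,plus(5,times(tup(false,plus(false,4),5),false)))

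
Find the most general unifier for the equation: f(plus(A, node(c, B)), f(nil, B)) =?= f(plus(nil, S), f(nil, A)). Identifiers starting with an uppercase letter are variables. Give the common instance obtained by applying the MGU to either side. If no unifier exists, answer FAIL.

f(plus(nil, node(c, nil)), f(nil, nil))

Decompose f/2: plus(A, node(c, B)) =?= plus(nil, S),  f(nil, B) =?= f(nil, A).
Decompose plus/2: A =?= nil,  node(c, B) =?= S.
Bind A := nil; substituting into the one remaining equation that mentions A gives: f(nil, B) =?= f(nil, nil).
Bind S := node(c, B); no other remaining equation mentions S.
Decompose f/2: nil =?= nil,  B =?= nil.
Delete trivial equation nil =?= nil.
Bind B := nil. Substituting into the earlier binding gives S := node(c, nil).
Applying the MGU to either side gives f(plus(nil, node(c, nil)), f(nil, nil)).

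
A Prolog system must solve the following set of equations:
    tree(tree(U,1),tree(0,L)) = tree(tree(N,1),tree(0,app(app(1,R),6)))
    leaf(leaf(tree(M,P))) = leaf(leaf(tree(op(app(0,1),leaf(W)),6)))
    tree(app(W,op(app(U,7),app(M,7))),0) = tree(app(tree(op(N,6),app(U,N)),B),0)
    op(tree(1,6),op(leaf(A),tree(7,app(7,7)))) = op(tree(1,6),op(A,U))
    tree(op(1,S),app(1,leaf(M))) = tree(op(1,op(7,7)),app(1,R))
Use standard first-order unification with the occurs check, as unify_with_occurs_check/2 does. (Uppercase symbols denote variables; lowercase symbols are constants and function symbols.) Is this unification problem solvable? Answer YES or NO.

Decompose tree/2: tree(U,1) = tree(N,1),  tree(0,L) = tree(0,app(app(1,R),6)).
Decompose tree/2: U = N,  1 = 1.
Bind U := N; substituting into the 2 remaining equations that mention U gives: tree(app(W,op(app(N,7),app(M,7))),0) = tree(app(tree(op(N,6),app(N,N)),B),0),  op(tree(1,6),op(leaf(A),tree(7,app(7,7)))) = op(tree(1,6),op(A,N)).
Delete trivial equation 1 = 1.
Decompose tree/2: 0 = 0,  L = app(app(1,R),6).
Delete trivial equation 0 = 0.
Bind L := app(app(1,R),6); no other remaining equation mentions L.
Decompose leaf/1: leaf(tree(M,P)) = leaf(tree(op(app(0,1),leaf(W)),6)).
Decompose leaf/1: tree(M,P) = tree(op(app(0,1),leaf(W)),6).
Decompose tree/2: M = op(app(0,1),leaf(W)),  P = 6.
Bind M := op(app(0,1),leaf(W)); substituting into the 2 remaining equations that mention M gives: tree(app(W,op(app(N,7),app(op(app(0,1),leaf(W)),7))),0) = tree(app(tree(op(N,6),app(N,N)),B),0),  tree(op(1,S),app(1,leaf(op(app(0,1),leaf(W))))) = tree(op(1,op(7,7)),app(1,R)).
Bind P := 6; no other remaining equation mentions P.
Decompose tree/2: app(W,op(app(N,7),app(op(app(0,1),leaf(W)),7))) = app(tree(op(N,6),app(N,N)),B),  0 = 0.
Decompose app/2: W = tree(op(N,6),app(N,N)),  op(app(N,7),app(op(app(0,1),leaf(W)),7)) = B.
Bind W := tree(op(N,6),app(N,N)); substituting into the 2 remaining equations that mention W gives: op(app(N,7),app(op(app(0,1),leaf(tree(op(N,6),app(N,N)))),7)) = B,  tree(op(1,S),app(1,leaf(op(app(0,1),leaf(tree(op(N,6),app(N,N))))))) = tree(op(1,op(7,7)),app(1,R)). Substituting into the earlier binding gives M := op(app(0,1),leaf(tree(op(N,6),app(N,N)))).
Bind B := op(app(N,7),app(op(app(0,1),leaf(tree(op(N,6),app(N,N)))),7)); no other remaining equation mentions B.
Delete trivial equation 0 = 0.
Decompose op/2: tree(1,6) = tree(1,6),  op(leaf(A),tree(7,app(7,7))) = op(A,N).
Delete trivial equation tree(1,6) = tree(1,6).
Decompose op/2: leaf(A) = A,  tree(7,app(7,7)) = N.
Occurs check fails: A occurs in leaf(A); the equation A = leaf(A) has no finite solution.

NO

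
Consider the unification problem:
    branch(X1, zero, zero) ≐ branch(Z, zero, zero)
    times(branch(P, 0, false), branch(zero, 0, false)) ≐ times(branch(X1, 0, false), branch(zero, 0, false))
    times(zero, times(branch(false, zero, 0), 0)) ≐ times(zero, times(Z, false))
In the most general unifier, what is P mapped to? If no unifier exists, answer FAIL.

FAIL

Decompose branch/3: X1 ≐ Z,  zero ≐ zero,  zero ≐ zero.
Bind X1 := Z; substituting into the one remaining equation that mentions X1 gives: times(branch(P, 0, false), branch(zero, 0, false)) ≐ times(branch(Z, 0, false), branch(zero, 0, false)).
Delete trivial equation zero ≐ zero.
Delete trivial equation zero ≐ zero.
Decompose times/2: branch(P, 0, false) ≐ branch(Z, 0, false),  branch(zero, 0, false) ≐ branch(zero, 0, false).
Decompose branch/3: P ≐ Z,  0 ≐ 0,  false ≐ false.
Bind P := Z; no other remaining equation mentions P.
Delete trivial equation 0 ≐ 0.
Delete trivial equation false ≐ false.
Delete trivial equation branch(zero, 0, false) ≐ branch(zero, 0, false).
Decompose times/2: zero ≐ zero,  times(branch(false, zero, 0), 0) ≐ times(Z, false).
Delete trivial equation zero ≐ zero.
Decompose times/2: branch(false, zero, 0) ≐ Z,  0 ≐ false.
Bind Z := branch(false, zero, 0); no other remaining equation mentions Z. Substituting into the earlier bindings gives X1 := branch(false, zero, 0), P := branch(false, zero, 0).
Clash: constants 0 and false differ; no unifier exists.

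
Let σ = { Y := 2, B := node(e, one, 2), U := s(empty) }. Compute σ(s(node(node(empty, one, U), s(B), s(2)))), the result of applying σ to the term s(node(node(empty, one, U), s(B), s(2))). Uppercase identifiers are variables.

s(node(node(empty, one, s(empty)), s(node(e, one, 2)), s(2)))

Replace each occurrence of B with node(e, one, 2).
Replace each occurrence of U with s(empty).
Result: s(node(node(empty, one, s(empty)), s(node(e, one, 2)), s(2))).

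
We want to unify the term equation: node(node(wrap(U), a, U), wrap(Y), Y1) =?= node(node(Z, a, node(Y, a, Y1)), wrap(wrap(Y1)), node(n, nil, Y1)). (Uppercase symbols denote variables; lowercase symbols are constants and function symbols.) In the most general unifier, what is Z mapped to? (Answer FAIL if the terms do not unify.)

Decompose node/3: node(wrap(U), a, U) =?= node(Z, a, node(Y, a, Y1)),  wrap(Y) =?= wrap(wrap(Y1)),  Y1 =?= node(n, nil, Y1).
Decompose node/3: wrap(U) =?= Z,  a =?= a,  U =?= node(Y, a, Y1).
Bind Z := wrap(U); no other remaining equation mentions Z.
Delete trivial equation a =?= a.
Bind U := node(Y, a, Y1); no other remaining equation mentions U. Substituting into the earlier binding gives Z := wrap(node(Y, a, Y1)).
Decompose wrap/1: Y =?= wrap(Y1).
Bind Y := wrap(Y1); no other remaining equation mentions Y. Substituting into the earlier bindings gives Z := wrap(node(wrap(Y1), a, Y1)), U := node(wrap(Y1), a, Y1).
Occurs check fails: Y1 occurs in node(n, nil, Y1); the equation Y1 =?= node(n, nil, Y1) has no finite solution.

FAIL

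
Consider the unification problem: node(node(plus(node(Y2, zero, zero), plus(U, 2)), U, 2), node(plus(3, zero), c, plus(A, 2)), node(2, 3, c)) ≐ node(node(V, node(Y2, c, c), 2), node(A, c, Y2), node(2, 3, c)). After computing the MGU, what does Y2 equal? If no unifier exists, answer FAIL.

plus(plus(3, zero), 2)

Decompose node/3: node(plus(node(Y2, zero, zero), plus(U, 2)), U, 2) ≐ node(V, node(Y2, c, c), 2),  node(plus(3, zero), c, plus(A, 2)) ≐ node(A, c, Y2),  node(2, 3, c) ≐ node(2, 3, c).
Decompose node/3: plus(node(Y2, zero, zero), plus(U, 2)) ≐ V,  U ≐ node(Y2, c, c),  2 ≐ 2.
Bind V := plus(node(Y2, zero, zero), plus(U, 2)); no other remaining equation mentions V.
Bind U := node(Y2, c, c); no other remaining equation mentions U. Substituting into the earlier binding gives V := plus(node(Y2, zero, zero), plus(node(Y2, c, c), 2)).
Delete trivial equation 2 ≐ 2.
Decompose node/3: plus(3, zero) ≐ A,  c ≐ c,  plus(A, 2) ≐ Y2.
Bind A := plus(3, zero); substituting into the one remaining equation that mentions A gives: plus(plus(3, zero), 2) ≐ Y2.
Delete trivial equation c ≐ c.
Bind Y2 := plus(plus(3, zero), 2); no other remaining equation mentions Y2. Substituting into the earlier bindings gives V := plus(node(plus(plus(3, zero), 2), zero, zero), plus(node(plus(plus(3, zero), 2), c, c), 2)), U := node(plus(plus(3, zero), 2), c, c).
Delete trivial equation node(2, 3, c) ≐ node(2, 3, c).
MGU = { V -> plus(node(plus(plus(3, zero), 2), zero, zero), plus(node(plus(plus(3, zero), 2), c, c), 2)), U -> node(plus(plus(3, zero), 2), c, c), A -> plus(3, zero), Y2 -> plus(plus(3, zero), 2) }, so Y2 -> plus(plus(3, zero), 2).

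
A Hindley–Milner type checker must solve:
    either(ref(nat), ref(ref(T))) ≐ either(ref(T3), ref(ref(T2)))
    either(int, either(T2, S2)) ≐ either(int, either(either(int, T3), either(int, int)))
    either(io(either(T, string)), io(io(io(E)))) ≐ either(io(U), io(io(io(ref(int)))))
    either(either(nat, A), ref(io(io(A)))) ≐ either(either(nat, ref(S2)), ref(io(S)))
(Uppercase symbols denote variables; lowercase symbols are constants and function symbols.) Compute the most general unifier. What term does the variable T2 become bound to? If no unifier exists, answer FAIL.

either(int, nat)

Decompose either/2: ref(nat) ≐ ref(T3),  ref(ref(T)) ≐ ref(ref(T2)).
Decompose ref/1: nat ≐ T3.
Bind T3 := nat; substituting into the one remaining equation that mentions T3 gives: either(int, either(T2, S2)) ≐ either(int, either(either(int, nat), either(int, int))).
Decompose ref/1: ref(T) ≐ ref(T2).
Decompose ref/1: T ≐ T2.
Bind T := T2; substituting into the one remaining equation that mentions T gives: either(io(either(T2, string)), io(io(io(E)))) ≐ either(io(U), io(io(io(ref(int))))).
Decompose either/2: int ≐ int,  either(T2, S2) ≐ either(either(int, nat), either(int, int)).
Delete trivial equation int ≐ int.
Decompose either/2: T2 ≐ either(int, nat),  S2 ≐ either(int, int).
Bind T2 := either(int, nat); substituting into the one remaining equation that mentions T2 gives: either(io(either(either(int, nat), string)), io(io(io(E)))) ≐ either(io(U), io(io(io(ref(int))))). Substituting into the earlier binding gives T := either(int, nat).
Bind S2 := either(int, int); substituting into the one remaining equation that mentions S2 gives: either(either(nat, A), ref(io(io(A)))) ≐ either(either(nat, ref(either(int, int))), ref(io(S))).
Decompose either/2: io(either(either(int, nat), string)) ≐ io(U),  io(io(io(E))) ≐ io(io(io(ref(int)))).
Decompose io/1: either(either(int, nat), string) ≐ U.
Bind U := either(either(int, nat), string); no other remaining equation mentions U.
Decompose io/1: io(io(E)) ≐ io(io(ref(int))).
Decompose io/1: io(E) ≐ io(ref(int)).
Decompose io/1: E ≐ ref(int).
Bind E := ref(int); no other remaining equation mentions E.
Decompose either/2: either(nat, A) ≐ either(nat, ref(either(int, int))),  ref(io(io(A))) ≐ ref(io(S)).
Decompose either/2: nat ≐ nat,  A ≐ ref(either(int, int)).
Delete trivial equation nat ≐ nat.
Bind A := ref(either(int, int)); substituting into the remaining equation gives: ref(io(io(ref(either(int, int))))) ≐ ref(io(S)).
Decompose ref/1: io(io(ref(either(int, int)))) ≐ io(S).
Decompose io/1: io(ref(either(int, int))) ≐ S.
Bind S := io(ref(either(int, int))).
MGU = { T3 -> nat, T -> either(int, nat), T2 -> either(int, nat), S2 -> either(int, int), U -> either(either(int, nat), string), E -> ref(int), A -> ref(either(int, int)), S -> io(ref(either(int, int))) }, so T2 -> either(int, nat).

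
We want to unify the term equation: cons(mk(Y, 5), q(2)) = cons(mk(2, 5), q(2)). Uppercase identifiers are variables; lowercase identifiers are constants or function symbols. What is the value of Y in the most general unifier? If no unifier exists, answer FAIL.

2

Decompose cons/2: mk(Y, 5) = mk(2, 5),  q(2) = q(2).
Decompose mk/2: Y = 2,  5 = 5.
Bind Y := 2; no other remaining equation mentions Y.
Delete trivial equation 5 = 5.
Delete trivial equation q(2) = q(2).
MGU = { Y ↦ 2 }, so Y ↦ 2.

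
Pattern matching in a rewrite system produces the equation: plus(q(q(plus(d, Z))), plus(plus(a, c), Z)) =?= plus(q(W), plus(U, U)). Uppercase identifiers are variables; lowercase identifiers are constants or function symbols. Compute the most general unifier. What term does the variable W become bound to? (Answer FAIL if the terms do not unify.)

q(plus(d, plus(a, c)))

Decompose plus/2: q(q(plus(d, Z))) =?= q(W),  plus(plus(a, c), Z) =?= plus(U, U).
Decompose q/1: q(plus(d, Z)) =?= W.
Bind W := q(plus(d, Z)); no other remaining equation mentions W.
Decompose plus/2: plus(a, c) =?= U,  Z =?= U.
Bind U := plus(a, c); substituting into the remaining equation gives: Z =?= plus(a, c).
Bind Z := plus(a, c). Substituting into the earlier binding gives W := q(plus(d, plus(a, c))).
MGU = { W ↦ q(plus(d, plus(a, c))), U ↦ plus(a, c), Z ↦ plus(a, c) }, so W ↦ q(plus(d, plus(a, c))).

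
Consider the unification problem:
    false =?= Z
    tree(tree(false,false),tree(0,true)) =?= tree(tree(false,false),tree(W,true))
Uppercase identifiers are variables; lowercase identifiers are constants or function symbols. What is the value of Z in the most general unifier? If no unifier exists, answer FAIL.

false

Bind Z := false; no other remaining equation mentions Z.
Decompose tree/2: tree(false,false) =?= tree(false,false),  tree(0,true) =?= tree(W,true).
Delete trivial equation tree(false,false) =?= tree(false,false).
Decompose tree/2: 0 =?= W,  true =?= true.
Bind W := 0; no other remaining equation mentions W.
Delete trivial equation true =?= true.
MGU = { Z ↦ false, W ↦ 0 }, so Z ↦ false.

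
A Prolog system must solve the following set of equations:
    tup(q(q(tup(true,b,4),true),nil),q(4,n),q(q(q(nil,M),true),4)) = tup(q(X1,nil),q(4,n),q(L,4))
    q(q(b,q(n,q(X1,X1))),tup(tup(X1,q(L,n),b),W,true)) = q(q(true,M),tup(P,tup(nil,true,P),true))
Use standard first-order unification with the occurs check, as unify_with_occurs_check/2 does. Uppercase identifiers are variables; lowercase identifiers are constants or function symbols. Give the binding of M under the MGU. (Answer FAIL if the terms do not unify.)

Decompose tup/3: q(q(tup(true,b,4),true),nil) = q(X1,nil),  q(4,n) = q(4,n),  q(q(q(nil,M),true),4) = q(L,4).
Decompose q/2: q(tup(true,b,4),true) = X1,  nil = nil.
Bind X1 := q(tup(true,b,4),true); substituting into the one remaining equation that mentions X1 gives: q(q(b,q(n,q(q(tup(true,b,4),true),q(tup(true,b,4),true)))),tup(tup(q(tup(true,b,4),true),q(L,n),b),W,true)) = q(q(true,M),tup(P,tup(nil,true,P),true)).
Delete trivial equation nil = nil.
Delete trivial equation q(4,n) = q(4,n).
Decompose q/2: q(q(nil,M),true) = L,  4 = 4.
Bind L := q(q(nil,M),true); substituting into the one remaining equation that mentions L gives: q(q(b,q(n,q(q(tup(true,b,4),true),q(tup(true,b,4),true)))),tup(tup(q(tup(true,b,4),true),q(q(q(nil,M),true),n),b),W,true)) = q(q(true,M),tup(P,tup(nil,true,P),true)).
Delete trivial equation 4 = 4.
Decompose q/2: q(b,q(n,q(q(tup(true,b,4),true),q(tup(true,b,4),true)))) = q(true,M),  tup(tup(q(tup(true,b,4),true),q(q(q(nil,M),true),n),b),W,true) = tup(P,tup(nil,true,P),true).
Decompose q/2: b = true,  q(n,q(q(tup(true,b,4),true),q(tup(true,b,4),true))) = M.
Clash: constants b and true differ; no unifier exists.

FAIL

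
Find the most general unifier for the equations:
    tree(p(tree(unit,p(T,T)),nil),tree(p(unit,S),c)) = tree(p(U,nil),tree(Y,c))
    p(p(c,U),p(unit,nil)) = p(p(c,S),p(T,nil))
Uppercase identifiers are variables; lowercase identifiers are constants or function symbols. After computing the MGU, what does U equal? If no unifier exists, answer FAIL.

Decompose tree/2: p(tree(unit,p(T,T)),nil) = p(U,nil),  tree(p(unit,S),c) = tree(Y,c).
Decompose p/2: tree(unit,p(T,T)) = U,  nil = nil.
Bind U := tree(unit,p(T,T)); substituting into the one remaining equation that mentions U gives: p(p(c,tree(unit,p(T,T))),p(unit,nil)) = p(p(c,S),p(T,nil)).
Delete trivial equation nil = nil.
Decompose tree/2: p(unit,S) = Y,  c = c.
Bind Y := p(unit,S); no other remaining equation mentions Y.
Delete trivial equation c = c.
Decompose p/2: p(c,tree(unit,p(T,T))) = p(c,S),  p(unit,nil) = p(T,nil).
Decompose p/2: c = c,  tree(unit,p(T,T)) = S.
Delete trivial equation c = c.
Bind S := tree(unit,p(T,T)); no other remaining equation mentions S. Substituting into the earlier binding gives Y := p(unit,tree(unit,p(T,T))).
Decompose p/2: unit = T,  nil = nil.
Bind T := unit; no other remaining equation mentions T. Substituting into the earlier bindings gives U := tree(unit,p(unit,unit)), Y := p(unit,tree(unit,p(unit,unit))), S := tree(unit,p(unit,unit)).
Delete trivial equation nil = nil.
MGU = { U := tree(unit,p(unit,unit)), Y := p(unit,tree(unit,p(unit,unit))), S := tree(unit,p(unit,unit)), T := unit }, so U := tree(unit,p(unit,unit)).

tree(unit,p(unit,unit))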